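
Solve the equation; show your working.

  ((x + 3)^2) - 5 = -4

Step 1. [((x + 3)^2) - 5 = -4] peel the -5: add 5 from each side ⇒ sub: (x + 3)^2 = 1.
Step 2. [(x + 3)^2 = 1] 1 ≥ 0, LHS is (·)² — take ±√. So sqrt: x + 3 = 1 or -1.
Step 3. [x + 3 = 1 or -1] subtract 3: x sits inside (… + 3). So sub: x = -2 or -4.

Answer: x ∈ {-4, -2}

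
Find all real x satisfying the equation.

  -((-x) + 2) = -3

Step 1. [-((-x) + 2) = -3] LHS negated; negate both sides, so neg: (-x) + 2 = 3.
Step 2. [(-x) + 2 = 3] 2 comes off first (subtract 2). So sub: -x = 1.
Step 3. [-x = 1] flip signs both sides, so neg: x = -1.

Answer: x ∈ {-1}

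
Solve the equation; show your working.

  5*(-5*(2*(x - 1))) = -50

Step 1. [5*(-5*(2*(x - 1))) = -50] divide by the outer 5 ⇒ div: -5*(2*(x - 1)) = -10.
Step 2. [-5*(2*(x - 1)) = -10] -5·(inner) — divide through by -5, so div: 2*(x - 1) = 2.
Step 3. [2*(x - 1) = 2] 2·(inner) — divide through by 2. So div: x - 1 = 1.
Step 4. [x - 1 = 1] 1 comes off first (add 1). So sub: x = 2.

Answer: x ∈ {2}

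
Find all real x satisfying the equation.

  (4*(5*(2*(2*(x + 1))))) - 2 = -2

Step 1. [(4*(5*(2*(2*(x + 1))))) - 2 = -2] 2 comes off first (add 2) ⇒ sub: 4*(5*(2*(2*(x + 1)))) = 0.
Step 2. [4*(5*(2*(2*(x + 1)))) = 0] divide by the outer 4. So div: 5*(2*(2*(x + 1))) = 0.
Step 3. [5*(2*(2*(x + 1))) = 0] LHS = 5·(…); ÷5 both sides, so div: 2*(2*(x + 1)) = 0.
Step 4. [2*(2*(x + 1)) = 0] divide by the outer 2 ⇒ div: 2*(x + 1) = 0.
Step 5. [2*(x + 1) = 0] LHS = 2·(…); ÷2 both sides ⇒ div: x + 1 = 0.
Step 6. [x + 1 = 0] peel the +1: subtract 1 from each side. So sub: x = -1.

Answer: x ∈ {-1}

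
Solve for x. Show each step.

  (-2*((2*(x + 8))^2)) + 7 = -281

Step 1. [(-2*((2*(x + 8))^2)) + 7 = -281] peel the +7: subtract 7 from each side ⇒ sub: -2*((2*(x + 8))^2) = -288.
Step 2. [-2*((2*(x + 8))^2) = -288] -2·(inner) — divide through by -2. So div: (2*(x + 8))^2 = 144.
Step 3. [(2*(x + 8))^2 = 144] 144 ≥ 0, LHS is (·)² — take ±√, so sqrt: 2*(x + 8) = 12 or -12.
Step 4. [2*(x + 8) = 12 or -12] leading coefficient 2: divide by 2 ⇒ div: x + 8 = 6 or -6.
Step 5. [x + 8 = 6 or -6] 8 comes off first (subtract 8) ⇒ sub: x = -2 or -14.

Answer: x ∈ {-14, -2}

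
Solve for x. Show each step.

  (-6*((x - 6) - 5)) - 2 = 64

Step 1. [(-6*((x - 6) - 5)) - 2 = 64] -2 is outermost — add 2 both sides ⇒ sub: -6*((x - 6) - 5) = 66.
Step 2. [-6*((x - 6) - 5) = 66] LHS = -6·(…); ÷-6 both sides. So div: (x - 6) - 5 = -11.
Step 3. [(x - 6) - 5 = -11] add 5: x sits inside (… - 5). So sub: x - 6 = -6.
Step 4. [x - 6 = -6] peel the -6: add 6 from each side, so sub: x = 0.

Answer: x ∈ {0}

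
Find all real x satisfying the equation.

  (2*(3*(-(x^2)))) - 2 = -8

Step 1. [(2*(3*(-(x^2)))) - 2 = -8] 2 | LHS and 2 | -8: pull 2 out, so factor: (3*(-(x^2))) - 1 = -4.
Step 2. [(3*(-(x^2))) - 1 = -4] -1 is outermost — add 1 both sides. So sub: 3*(-(x^2)) = -3.
Step 3. [3*(-(x^2)) = -3] divide by the outer 3. So div: -(x^2) = -1.
Step 4. [-(x^2) = -1] leading − — multiply by −1. So neg: x^2 = 1.
Step 5. [x^2 = 1] √ both sides: 1 ≥ 0 gives two branches, so sqrt: x = 1 or -1.

Answer: x ∈ {-1, 1}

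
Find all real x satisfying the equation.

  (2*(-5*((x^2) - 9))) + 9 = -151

Step 1. [(2*(-5*((x^2) - 9))) + 9 = -151] peel the +9: subtract 9 from each side, so sub: 2*(-5*((x^2) - 9)) = -160.
Step 2. [2*(-5*((x^2) - 9)) = -160] leading coefficient 2: divide by 2, so div: -5*((x^2) - 9) = -80.
Step 3. [-5*((x^2) - 9) = -80] -5·(inner) — divide through by -5. So div: (x^2) - 9 = 16.
Step 4. [(x^2) - 9 = 16] -9 is outermost — add 9 both sides. So sub: x^2 = 25.
Step 5. [x^2 = 25] √ both sides: 25 ≥ 0 gives two branches ⇒ sqrt: x = 5 or -5.

Answer: x ∈ {-5, 5}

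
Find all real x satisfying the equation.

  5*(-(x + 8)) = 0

Step 1. [5*(-(x + 8)) = 0] LHS = 5·(…); ÷5 both sides, so div: -(x + 8) = 0.
Step 2. [-(x + 8) = 0] flip signs both sides ⇒ neg: x + 8 = 0.
Step 3. [x + 8 = 0] the outer +8 inverts by subtracting 8, so sub: x = -8.

Answer: x ∈ {-8}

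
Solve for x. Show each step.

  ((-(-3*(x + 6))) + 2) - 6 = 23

Step 1. [((-(-3*(x + 6))) + 2) - 6 = 23] -6 is outermost — add 6 both sides. So sub: (-(-3*(x + 6))) + 2 = 29.
Step 2. [(-(-3*(x + 6))) + 2 = 29] the outer +2 inverts by subtracting 2. So sub: -(-3*(x + 6)) = 27.
Step 3. [-(-3*(x + 6)) = 27] flip signs both sides. So neg: -3*(x + 6) = -27.
Step 4. [-3*(x + 6) = -27] leading coefficient -3: divide by -3. So div: x + 6 = 9.
Step 5. [x + 6 = 9] the outer +6 inverts by subtracting 6, so sub: x = 3.

Answer: x ∈ {3}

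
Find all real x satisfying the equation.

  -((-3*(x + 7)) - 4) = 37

Step 1. [-((-3*(x + 7)) - 4) = 37] flip signs both sides ⇒ neg: (-3*(x + 7)) - 4 = -37.
Step 2. [(-3*(x + 7)) - 4 = -37] -4 is outermost — add 4 both sides. So sub: -3*(x + 7) = -33.
Step 3. [-3*(x + 7) = -33] divide by the outer -3 ⇒ div: x + 7 = 11.
Step 4. [x + 7 = 11] the outer +7 inverts by subtracting 7. So sub: x = 4.

Answer: x ∈ {4}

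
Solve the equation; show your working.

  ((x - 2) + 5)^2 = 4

Step 1. [((x - 2) + 5)^2 = 4] LHS squared, RHS 4 ≥ 0: apply √ (±) ⇒ sqrt: (x - 2) + 5 = 2 or -2.
Step 2. [(x - 2) + 5 = 2 or -2] peel the +5: subtract 5 from each side, so sub: x - 2 = -3 or -7.
Step 3. [x - 2 = -3 or -7] -2 is outermost — add 2 both sides ⇒ sub: x = -1 or -5.

Answer: x ∈ {-5, -1}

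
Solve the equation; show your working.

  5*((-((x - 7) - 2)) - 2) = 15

Step 1. [5*((-((x - 7) - 2)) - 2) = 15] 5 out front; divide by 5. So div: (-((x - 7) - 2)) - 2 = 3.
Step 2. [(-((x - 7) - 2)) - 2 = 3] peel the -2: add 2 from each side. So sub: -((x - 7) - 2) = 5.
Step 3. [-((x - 7) - 2) = 5] flip signs both sides. So neg: (x - 7) - 2 = -5.
Step 4. [(x - 7) - 2 = -5] add 2: x sits inside (… - 2). So sub: x - 7 = -3.
Step 5. [x - 7 = -3] peel the -7: add 7 from each side ⇒ sub: x = 4.

Answer: x ∈ {4}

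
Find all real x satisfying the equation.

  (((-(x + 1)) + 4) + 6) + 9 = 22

Step 1. [(((-(x + 1)) + 4) + 6) + 9 = 22] +9 is outermost — subtract 9 both sides. So sub: ((-(x + 1)) + 4) + 6 = 13.
Step 2. [((-(x + 1)) + 4) + 6 = 13] 6 comes off first (subtract 6), so sub: (-(x + 1)) + 4 = 7.
Step 3. [(-(x + 1)) + 4 = 7] 4 comes off first (subtract 4), so sub: -(x + 1) = 3.
Step 4. [-(x + 1) = 3] flip signs both sides. So neg: x + 1 = -3.
Step 5. [x + 1 = -3] peel the +1: subtract 1 from each side, so sub: x = -4.

Answer: x ∈ {-4}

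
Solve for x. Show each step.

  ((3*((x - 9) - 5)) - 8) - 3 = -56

Step 1. [((3*((x - 9) - 5)) - 8) - 3 = -56] -3 is outermost — add 3 both sides, so sub: (3*((x - 9) - 5)) - 8 = -53.
Step 2. [(3*((x - 9) - 5)) - 8 = -53] -8 is outermost — add 8 both sides, so sub: 3*((x - 9) - 5) = -45.
Step 3. [3*((x - 9) - 5) = -45] 3·(inner) — divide through by 3 ⇒ div: (x - 9) - 5 = -15.
Step 4. [(x - 9) - 5 = -15] -5 is outermost — add 5 both sides ⇒ sub: x - 9 = -10.
Step 5. [x - 9 = -10] peel the -9: add 9 from each side, so sub: x = -1.

Answer: x ∈ {-1}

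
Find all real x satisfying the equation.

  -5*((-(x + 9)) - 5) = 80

Step 1. [-5*((-(x + 9)) - 5) = 80] -5 out front; divide by -5. So div: (-(x + 9)) - 5 = -16.
Step 2. [(-(x + 9)) - 5 = -16] the outer -5 inverts by adding 5. So sub: -(x + 9) = -11.
Step 3. [-(x + 9) = -11] leading − — multiply by −1 ⇒ neg: x + 9 = 11.
Step 4. [x + 9 = 11] peel the +9: subtract 9 from each side, so sub: x = 2.

Answer: x ∈ {2}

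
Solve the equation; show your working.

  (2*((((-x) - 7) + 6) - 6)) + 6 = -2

Step 1. [(2*((((-x) - 7) + 6) - 6)) + 6 = -2] +6 is outermost — subtract 6 both sides ⇒ sub: 2*((((-x) - 7) + 6) - 6) = -8.
Step 2. [2*((((-x) - 7) + 6) - 6) = -8] LHS = 2·(…); ÷2 both sides. So div: (((-x) - 7) + 6) - 6 = -4.
Step 3. [(((-x) - 7) + 6) - 6 = -4] peel the -6: add 6 from each side. So sub: ((-x) - 7) + 6 = 2.
Step 4. [((-x) - 7) + 6 = 2] the outer +6 inverts by subtracting 6 ⇒ sub: (-x) - 7 = -4.
Step 5. [(-x) - 7 = -4] 7 comes off first (add 7) ⇒ sub: -x = 3.
Step 6. [-x = 3] flip signs both sides ⇒ neg: x = -3.

Answer: x ∈ {-3}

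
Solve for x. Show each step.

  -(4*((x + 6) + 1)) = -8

Step 1. [-(4*((x + 6) + 1)) = -8] flip signs both sides ⇒ neg: 4*((x + 6) + 1) = 8.
Step 2. [4*((x + 6) + 1) = 8] leading coefficient 4: divide by 4 ⇒ div: (x + 6) + 1 = 2.
Step 3. [(x + 6) + 1 = 2] 1 comes off first (subtract 1). So sub: x + 6 = 1.
Step 4. [x + 6 = 1] subtract 6: x sits inside (… + 6). So sub: x = -5.

Answer: x ∈ {-5}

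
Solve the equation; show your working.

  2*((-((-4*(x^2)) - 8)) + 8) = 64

Step 1. [2*((-((-4*(x^2)) - 8)) + 8) = 64] 2 out front; divide by 2. So div: (-((-4*(x^2)) - 8)) + 8 = 32.
Step 2. [(-((-4*(x^2)) - 8)) + 8 = 32] 8 comes off first (subtract 8), so sub: -((-4*(x^2)) - 8) = 24.
Step 3. [-((-4*(x^2)) - 8) = 24] LHS negated; negate both sides ⇒ neg: (-4*(x^2)) - 8 = -24.
Step 4. [(-4*(x^2)) - 8 = -24] common factor -4 (LHS and -24) — divide through ⇒ factor: (x^2) + 2 = 6.
Step 5. [(x^2) + 2 = 6] the outer +2 inverts by subtracting 2. So sub: x^2 = 4.
Step 6. [x^2 = 4] √ both sides: 4 ≥ 0 gives two branches ⇒ sqrt: x = 2 or -2.

Answer: x ∈ {-2, 2}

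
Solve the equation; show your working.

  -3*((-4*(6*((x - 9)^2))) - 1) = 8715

Step 1. [-3*((-4*(6*((x - 9)^2))) - 1) = 8715] divide by the outer -3. So div: (-4*(6*((x - 9)^2))) - 1 = -2905.
Step 2. [(-4*(6*((x - 9)^2))) - 1 = -2905] 1 comes off first (add 1) ⇒ sub: -4*(6*((x - 9)^2)) = -2904.
Step 3. [-4*(6*((x - 9)^2)) = -2904] -4·(inner) — divide through by -4, so div: 6*((x - 9)^2) = 726.
Step 4. [6*((x - 9)^2) = 726] divide by the outer 6 ⇒ div: (x - 9)^2 = 121.
Step 5. [(x - 9)^2 = 121] √ both sides: 121 ≥ 0 gives two branches, so sqrt: x - 9 = 11 or -11.
Step 6. [x - 9 = 11 or -11] 9 comes off first (add 9), so sub: x = 20 or -2.

Answer: x ∈ {-2, 20}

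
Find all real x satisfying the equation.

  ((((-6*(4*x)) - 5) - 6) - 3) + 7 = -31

Step 1. [((((-6*(4*x)) - 5) - 6) - 3) + 7 = -31] subtract 7: x sits inside (… + 7). So sub: (((-6*(4*x)) - 5) - 6) - 3 = -38.
Step 2. [(((-6*(4*x)) - 5) - 6) - 3 = -38] peel the -3: add 3 from each side, so sub: ((-6*(4*x)) - 5) - 6 = -35.
Step 3. [((-6*(4*x)) - 5) - 6 = -35] 6 comes off first (add 6) ⇒ sub: (-6*(4*x)) - 5 = -29.
Step 4. [(-6*(4*x)) - 5 = -29] add 5: x sits inside (… - 5) ⇒ sub: -6*(4*x) = -24.
Step 5. [-6*(4*x) = -24] -6·(inner) — divide through by -6, so div: 4*x = 4.
Step 6. [4*x = 4] divide by the outer 4, so div: x = 1.

Answer: x ∈ {1}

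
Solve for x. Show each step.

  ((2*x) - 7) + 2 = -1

Step 1. [((2*x) - 7) + 2 = -1] subtract 2: x sits inside (… + 2), so sub: (2*x) - 7 = -3.
Step 2. [(2*x) - 7 = -3] 7 comes off first (add 7) ⇒ sub: 2*x = 4.
Step 3. [2*x = 4] 2·(inner) — divide through by 2 ⇒ div: x = 2.

Answer: x ∈ {2}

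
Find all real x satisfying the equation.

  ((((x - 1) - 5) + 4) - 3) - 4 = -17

Step 1. [((((x - 1) - 5) + 4) - 3) - 4 = -17] 4 comes off first (add 4). So sub: (((x - 1) - 5) + 4) - 3 = -13.
Step 2. [(((x - 1) - 5) + 4) - 3 = -13] peel the -3: add 3 from each side, so sub: ((x - 1) - 5) + 4 = -10.
Step 3. [((x - 1) - 5) + 4 = -10] +4 is outermost — subtract 4 both sides ⇒ sub: (x - 1) - 5 = -14.
Step 4. [(x - 1) - 5 = -14] add 5: x sits inside (… - 5) ⇒ sub: x - 1 = -9.
Step 5. [x - 1 = -9] peel the -1: add 1 from each side. So sub: x = -8.

Answer: x ∈ {-8}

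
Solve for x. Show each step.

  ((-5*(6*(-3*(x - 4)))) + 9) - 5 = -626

Step 1. [((-5*(6*(-3*(x - 4)))) + 9) - 5 = -626] the outer -5 inverts by adding 5, so sub: (-5*(6*(-3*(x - 4)))) + 9 = -621.
Step 2. [(-5*(6*(-3*(x - 4)))) + 9 = -621] the outer +9 inverts by subtracting 9. So sub: -5*(6*(-3*(x - 4))) = -630.
Step 3. [-5*(6*(-3*(x - 4))) = -630] -5·(inner) — divide through by -5, so div: 6*(-3*(x - 4)) = 126.
Step 4. [6*(-3*(x - 4)) = 126] leading coefficient 6: divide by 6 ⇒ div: -3*(x - 4) = 21.
Step 5. [-3*(x - 4) = 21] LHS = -3·(…); ÷-3 both sides, so div: x - 4 = -7.
Step 6. [x - 4 = -7] add 4: x sits inside (… - 4). So sub: x = -3.

Answer: x ∈ {-3}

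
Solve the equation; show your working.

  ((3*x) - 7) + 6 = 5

Step 1. [((3*x) - 7) + 6 = 5] peel the +6: subtract 6 from each side ⇒ sub: (3*x) - 7 = -1.
Step 2. [(3*x) - 7 = -1] peel the -7: add 7 from each side ⇒ sub: 3*x = 6.
Step 3. [3*x = 6] 3 out front; divide by 3, so div: x = 2.

Answer: x ∈ {2}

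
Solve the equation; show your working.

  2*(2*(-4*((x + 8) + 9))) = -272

Step 1. [2*(2*(-4*((x + 8) + 9))) = -272] LHS = 2·(…); ÷2 both sides ⇒ div: 2*(-4*((x + 8) + 9)) = -136.
Step 2. [2*(-4*((x + 8) + 9)) = -136] LHS = 2·(…); ÷2 both sides ⇒ div: -4*((x + 8) + 9) = -68.
Step 3. [-4*((x + 8) + 9) = -68] leading coefficient -4: divide by -4, so div: (x + 8) + 9 = 17.
Step 4. [(x + 8) + 9 = 17] subtract 9: x sits inside (… + 9), so sub: x + 8 = 8.
Step 5. [x + 8 = 8] the outer +8 inverts by subtracting 8. So sub: x = 0.

Answer: x ∈ {0}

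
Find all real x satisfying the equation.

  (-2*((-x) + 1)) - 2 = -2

Step 1. [(-2*((-x) + 1)) - 2 = -2] peel the -2: add 2 from each side. So sub: -2*((-x) + 1) = 0.
Step 2. [-2*((-x) + 1) = 0] divide by the outer -2 ⇒ div: (-x) + 1 = 0.
Step 3. [(-x) + 1 = 0] subtract 1: x sits inside (… + 1). So sub: -x = -1.
Step 4. [-x = -1] flip signs both sides ⇒ neg: x = 1.

Answer: x ∈ {1}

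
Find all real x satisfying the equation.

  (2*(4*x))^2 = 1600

Step 1. [(2*(4*x))^2 = 1600] 1600 ≥ 0, LHS is (·)² — take ±√. So sqrt: 2*(4*x) = 40 or -40.
Step 2. [2*(4*x) = 40 or -40] 2·(inner) — divide through by 2, so div: 4*x = 20 or -20.
Step 3. [4*x = 20 or -20] 4·(inner) — divide through by 4, so div: x = 5 or -5.

Answer: x ∈ {-5, 5}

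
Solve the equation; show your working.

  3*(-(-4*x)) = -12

Step 1. [3*(-(-4*x)) = -12] LHS = 3·(…); ÷3 both sides, so div: -(-4*x) = -4.
Step 2. [-(-4*x) = -4] flip signs both sides. So neg: -4*x = 4.
Step 3. [-4*x = 4] divide by the outer -4, so div: x = -1.

Answer: x ∈ {-1}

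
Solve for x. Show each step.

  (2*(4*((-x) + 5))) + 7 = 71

Step 1. [(2*(4*((-x) + 5))) + 7 = 71] peel the +7: subtract 7 from each side. So sub: 2*(4*((-x) + 5)) = 64.
Step 2. [2*(4*((-x) + 5)) = 64] LHS = 2·(…); ÷2 both sides ⇒ div: 4*((-x) + 5) = 32.
Step 3. [4*((-x) + 5) = 32] divide by the outer 4. So div: (-x) + 5 = 8.
Step 4. [(-x) + 5 = 8] the outer +5 inverts by subtracting 5. So sub: -x = 3.
Step 5. [-x = 3] flip signs both sides, so neg: x = -3.

Answer: x ∈ {-3}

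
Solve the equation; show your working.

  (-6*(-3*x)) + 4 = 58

Step 1. [(-6*(-3*x)) + 4 = 58] the outer +4 inverts by subtracting 4. So sub: -6*(-3*x) = 54.
Step 2. [-6*(-3*x) = 54] divide by the outer -6 ⇒ div: -3*x = -9.
Step 3. [-3*x = -9] divide by the outer -3, so div: x = 3.

Answer: x ∈ {3}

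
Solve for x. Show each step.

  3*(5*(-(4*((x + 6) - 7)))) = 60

Step 1. [3*(5*(-(4*((x + 6) - 7)))) = 60] 3 out front; divide by 3 ⇒ div: 5*(-(4*((x + 6) - 7))) = 20.
Step 2. [5*(-(4*((x + 6) - 7))) = 20] divide by the outer 5, so div: -(4*((x + 6) - 7)) = 4.
Step 3. [-(4*((x + 6) - 7)) = 4] LHS negated; negate both sides, so neg: 4*((x + 6) - 7) = -4.
Step 4. [4*((x + 6) - 7) = -4] 4·(inner) — divide through by 4, so div: (x + 6) - 7 = -1.
Step 5. [(x + 6) - 7 = -1] -7 is outermost — add 7 both sides. So sub: x + 6 = 6.
Step 6. [x + 6 = 6] subtract 6: x sits inside (… + 6). So sub: x = 0.

Answer: x ∈ {0}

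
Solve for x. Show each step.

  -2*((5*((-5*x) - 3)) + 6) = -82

Step 1. [-2*((5*((-5*x) - 3)) + 6) = -82] -2 out front; divide by -2, so div: (5*((-5*x) - 3)) + 6 = 41.
Step 2. [(5*((-5*x) - 3)) + 6 = 41] +6 is outermost — subtract 6 both sides ⇒ sub: 5*((-5*x) - 3) = 35.
Step 3. [5*((-5*x) - 3) = 35] divide by the outer 5. So div: (-5*x) - 3 = 7.
Step 4. [(-5*x) - 3 = 7] add 3: x sits inside (… - 3). So sub: -5*x = 10.
Step 5. [-5*x = 10] -5 out front; divide by -5, so div: x = -2.

Answer: x ∈ {-2}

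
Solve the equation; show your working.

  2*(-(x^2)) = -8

Step 1. [2*(-(x^2)) = -8] LHS = 2·(…); ÷2 both sides. So div: -(x^2) = -4.
Step 2. [-(x^2) = -4] LHS negated; negate both sides ⇒ neg: x^2 = 4.
Step 3. [x^2 = 4] √ both sides: 4 ≥ 0 gives two branches, so sqrt: x = 2 or -2.

Answer: x ∈ {-2, 2}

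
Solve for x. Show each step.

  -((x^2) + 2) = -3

Step 1. [-((x^2) + 2) = -3] leading − — multiply by −1 ⇒ neg: (x^2) + 2 = 3.
Step 2. [(x^2) + 2 = 3] peel the +2: subtract 2 from each side. So sub: x^2 = 1.
Step 3. [x^2 = 1] √ both sides: 1 ≥ 0 gives two branches. So sqrt: x = 1 or -1.

Answer: x ∈ {-1, 1}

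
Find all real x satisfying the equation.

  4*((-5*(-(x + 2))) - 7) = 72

Step 1. [4*((-5*(-(x + 2))) - 7) = 72] 4·(inner) — divide through by 4 ⇒ div: (-5*(-(x + 2))) - 7 = 18.
Step 2. [(-5*(-(x + 2))) - 7 = 18] -7 is outermost — add 7 both sides. So sub: -5*(-(x + 2)) = 25.
Step 3. [-5*(-(x + 2)) = 25] divide by the outer -5, so div: -(x + 2) = -5.
Step 4. [-(x + 2) = -5] flip signs both sides. So neg: x + 2 = 5.
Step 5. [x + 2 = 5] the outer +2 inverts by subtracting 2. So sub: x = 3.

Answer: x ∈ {3}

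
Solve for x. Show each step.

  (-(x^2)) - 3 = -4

Step 1. [(-(x^2)) - 3 = -4] peel the -3: add 3 from each side. So sub: -(x^2) = -1.
Step 2. [-(x^2) = -1] leading − — multiply by −1 ⇒ neg: x^2 = 1.
Step 3. [x^2 = 1] √ both sides: 1 ≥ 0 gives two branches ⇒ sqrt: x = 1 or -1.

Answer: x ∈ {-1, 1}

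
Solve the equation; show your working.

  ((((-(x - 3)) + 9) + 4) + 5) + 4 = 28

Step 1. [((((-(x - 3)) + 9) + 4) + 5) + 4 = 28] subtract 4: x sits inside (… + 4), so sub: (((-(x - 3)) + 9) + 4) + 5 = 24.
Step 2. [(((-(x - 3)) + 9) + 4) + 5 = 24] the outer +5 inverts by subtracting 5, so sub: ((-(x - 3)) + 9) + 4 = 19.
Step 3. [((-(x - 3)) + 9) + 4 = 19] +4 is outermost — subtract 4 both sides ⇒ sub: (-(x - 3)) + 9 = 15.
Step 4. [(-(x - 3)) + 9 = 15] the outer +9 inverts by subtracting 9, so sub: -(x - 3) = 6.
Step 5. [-(x - 3) = 6] flip signs both sides ⇒ neg: x - 3 = -6.
Step 6. [x - 3 = -6] peel the -3: add 3 from each side, so sub: x = -3.

Answer: x ∈ {-3}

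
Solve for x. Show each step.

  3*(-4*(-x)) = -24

Step 1. [3*(-4*(-x)) = -24] divide by the outer 3 ⇒ div: -4*(-x) = -8.
Step 2. [-4*(-x) = -8] -4·(inner) — divide through by -4 ⇒ div: -x = 2.
Step 3. [-x = 2] LHS negated; negate both sides ⇒ neg: x = -2.

Answer: x ∈ {-2}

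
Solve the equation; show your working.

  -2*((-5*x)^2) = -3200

Step 1. [-2*((-5*x)^2) = -3200] -2·(inner) — divide through by -2, so div: (-5*x)^2 = 1600.
Step 2. [(-5*x)^2 = 1600] √ both sides: 1600 ≥ 0 gives two branches, so sqrt: -5*x = 40 or -40.
Step 3. [-5*x = 40 or -40] -5·(inner) — divide through by -5, so div: x = -8 or 8.

Answer: x ∈ {-8, 8}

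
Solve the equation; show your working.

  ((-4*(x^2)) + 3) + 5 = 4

Step 1. [((-4*(x^2)) + 3) + 5 = 4] 5 comes off first (subtract 5). So sub: (-4*(x^2)) + 3 = -1.
Step 2. [(-4*(x^2)) + 3 = -1] +3 is outermost — subtract 3 both sides, so sub: -4*(x^2) = -4.
Step 3. [-4*(x^2) = -4] LHS = -4·(…); ÷-4 both sides. So div: x^2 = 1.
Step 4. [x^2 = 1] √ both sides: 1 ≥ 0 gives two branches. So sqrt: x = 1 or -1.

Answer: x ∈ {-1, 1}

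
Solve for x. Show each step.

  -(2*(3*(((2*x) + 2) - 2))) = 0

Step 1. [-(2*(3*(((2*x) + 2) - 2))) = 0] LHS negated; negate both sides ⇒ neg: 2*(3*(((2*x) + 2) - 2)) = 0.
Step 2. [2*(3*(((2*x) + 2) - 2)) = 0] 2·(inner) — divide through by 2, so div: 3*(((2*x) + 2) - 2) = 0.
Step 3. [3*(((2*x) + 2) - 2) = 0] LHS = 3·(…); ÷3 both sides. So div: ((2*x) + 2) - 2 = 0.
Step 4. [((2*x) + 2) - 2 = 0] -2 is outermost — add 2 both sides. So sub: (2*x) + 2 = 2.
Step 5. [(2*x) + 2 = 2] common factor 2 (LHS and 2) — divide through, so factor: x + 1 = 1.
Step 6. [x + 1 = 1] 1 comes off first (subtract 1) ⇒ sub: x = 0.

Answer: x ∈ {0}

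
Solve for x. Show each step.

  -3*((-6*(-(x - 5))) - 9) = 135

Step 1. [-3*((-6*(-(x - 5))) - 9) = 135] divide by the outer -3 ⇒ div: (-6*(-(x - 5))) - 9 = -45.
Step 2. [(-6*(-(x - 5))) - 9 = -45] the outer -9 inverts by adding 9, so sub: -6*(-(x - 5)) = -36.
Step 3. [-6*(-(x - 5)) = -36] -6·(inner) — divide through by -6 ⇒ div: -(x - 5) = 6.
Step 4. [-(x - 5) = 6] leading − — multiply by −1. So neg: x - 5 = -6.
Step 5. [x - 5 = -6] the outer -5 inverts by adding 5 ⇒ sub: x = -1.

Answer: x ∈ {-1}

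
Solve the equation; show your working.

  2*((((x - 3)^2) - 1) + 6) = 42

Step 1. [2*((((x - 3)^2) - 1) + 6) = 42] 2·(inner) — divide through by 2 ⇒ div: (((x - 3)^2) - 1) + 6 = 21.
Step 2. [(((x - 3)^2) - 1) + 6 = 21] 6 comes off first (subtract 6). So sub: ((x - 3)^2) - 1 = 15.
Step 3. [((x - 3)^2) - 1 = 15] add 1: x sits inside (… - 1). So sub: (x - 3)^2 = 16.
Step 4. [(x - 3)^2 = 16] √ both sides: 16 ≥ 0 gives two branches, so sqrt: x - 3 = 4 or -4.
Step 5. [x - 3 = 4 or -4] -3 is outermost — add 3 both sides. So sub: x = 7 or -1.

Answer: x ∈ {-1, 7}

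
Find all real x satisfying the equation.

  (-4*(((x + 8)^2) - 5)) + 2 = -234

Step 1. [(-4*(((x + 8)^2) - 5)) + 2 = -234] the outer +2 inverts by subtracting 2. So sub: -4*(((x + 8)^2) - 5) = -236.
Step 2. [-4*(((x + 8)^2) - 5) = -236] -4 out front; divide by -4, so div: ((x + 8)^2) - 5 = 59.
Step 3. [((x + 8)^2) - 5 = 59] the outer -5 inverts by adding 5 ⇒ sub: (x + 8)^2 = 64.
Step 4. [(x + 8)^2 = 64] LHS squared, RHS 64 ≥ 0: apply √ (±) ⇒ sqrt: x + 8 = 8 or -8.
Step 5. [x + 8 = 8 or -8] peel the +8: subtract 8 from each side ⇒ sub: x = 0 or -16.

Answer: x ∈ {-16, 0}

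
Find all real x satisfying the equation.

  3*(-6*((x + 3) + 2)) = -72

Step 1. [3*(-6*((x + 3) + 2)) = -72] divide by the outer 3, so div: -6*((x + 3) + 2) = -24.
Step 2. [-6*((x + 3) + 2) = -24] -6 out front; divide by -6, so div: (x + 3) + 2 = 4.
Step 3. [(x + 3) + 2 = 4] +2 is outermost — subtract 2 both sides, so sub: x + 3 = 2.
Step 4. [x + 3 = 2] 3 comes off first (subtract 3). So sub: x = -1.

Answer: x ∈ {-1}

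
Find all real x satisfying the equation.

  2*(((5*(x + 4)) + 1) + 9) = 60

Step 1. [2*(((5*(x + 4)) + 1) + 9) = 60] divide by the outer 2. So div: ((5*(x + 4)) + 1) + 9 = 30.
Step 2. [((5*(x + 4)) + 1) + 9 = 30] +9 is outermost — subtract 9 both sides. So sub: (5*(x + 4)) + 1 = 21.
Step 3. [(5*(x + 4)) + 1 = 21] subtract 1: x sits inside (… + 1). So sub: 5*(x + 4) = 20.
Step 4. [5*(x + 4) = 20] leading coefficient 5: divide by 5, so div: x + 4 = 4.
Step 5. [x + 4 = 4] 4 comes off first (subtract 4), so sub: x = 0.

Answer: x ∈ {0}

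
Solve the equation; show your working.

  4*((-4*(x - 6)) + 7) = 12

Step 1. [4*((-4*(x - 6)) + 7) = 12] 4 out front; divide by 4, so div: (-4*(x - 6)) + 7 = 3.
Step 2. [(-4*(x - 6)) + 7 = 3] subtract 7: x sits inside (… + 7). So sub: -4*(x - 6) = -4.
Step 3. [-4*(x - 6) = -4] leading coefficient -4: divide by -4. So div: x - 6 = 1.
Step 4. [x - 6 = 1] add 6: x sits inside (… - 6) ⇒ sub: x = 7.

Answer: x ∈ {7}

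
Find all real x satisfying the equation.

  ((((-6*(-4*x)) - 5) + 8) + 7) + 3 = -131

Step 1. [((((-6*(-4*x)) - 5) + 8) + 7) + 3 = -131] peel the +3: subtract 3 from each side. So sub: (((-6*(-4*x)) - 5) + 8) + 7 = -134.
Step 2. [(((-6*(-4*x)) - 5) + 8) + 7 = -134] the outer +7 inverts by subtracting 7. So sub: ((-6*(-4*x)) - 5) + 8 = -141.
Step 3. [((-6*(-4*x)) - 5) + 8 = -141] +8 is outermost — subtract 8 both sides. So sub: (-6*(-4*x)) - 5 = -149.
Step 4. [(-6*(-4*x)) - 5 = -149] the outer -5 inverts by adding 5 ⇒ sub: -6*(-4*x) = -144.
Step 5. [-6*(-4*x) = -144] LHS = -6·(…); ÷-6 both sides, so div: -4*x = 24.
Step 6. [-4*x = 24] -4 out front; divide by -4, so div: x = -6.

Answer: x ∈ {-6}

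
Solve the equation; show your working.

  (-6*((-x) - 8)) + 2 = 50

Step 1. [(-6*((-x) - 8)) + 2 = 50] subtract 2: x sits inside (… + 2). So sub: -6*((-x) - 8) = 48.
Step 2. [-6*((-x) - 8) = 48] -6 out front; divide by -6 ⇒ div: (-x) - 8 = -8.
Step 3. [(-x) - 8 = -8] the outer -8 inverts by adding 8 ⇒ sub: -x = 0.
Step 4. [-x = 0] leading − — multiply by −1. So neg: x = 0.

Answer: x ∈ {0}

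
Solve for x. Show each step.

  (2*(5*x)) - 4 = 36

Step 1. [(2*(5*x)) - 4 = 36] common factor 2 (LHS and 36) — divide through ⇒ factor: (5*x) - 2 = 18.
Step 2. [(5*x) - 2 = 18] add 2: x sits inside (… - 2). So sub: 5*x = 20.
Step 3. [5*x = 20] LHS = 5·(…); ÷5 both sides, so div: x = 4.

Answer: x ∈ {4}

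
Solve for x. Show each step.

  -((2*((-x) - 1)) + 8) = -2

Step 1. [-((2*((-x) - 1)) + 8) = -2] LHS negated; negate both sides, so neg: (2*((-x) - 1)) + 8 = 2.
Step 2. [(2*((-x) - 1)) + 8 = 2] peel the +8: subtract 8 from each side ⇒ sub: 2*((-x) - 1) = -6.
Step 3. [2*((-x) - 1) = -6] leading coefficient 2: divide by 2 ⇒ div: (-x) - 1 = -3.
Step 4. [(-x) - 1 = -3] 1 comes off first (add 1), so sub: -x = -2.
Step 5. [-x = -2] flip signs both sides. So neg: x = 2.

Answer: x ∈ {2}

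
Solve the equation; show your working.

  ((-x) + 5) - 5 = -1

Step 1. [((-x) + 5) - 5 = -1] the outer -5 inverts by adding 5. So sub: (-x) + 5 = 4.
Step 2. [(-x) + 5 = 4] 5 comes off first (subtract 5). So sub: -x = -1.
Step 3. [-x = -1] flip signs both sides. So neg: x = 1.

Answer: x ∈ {1}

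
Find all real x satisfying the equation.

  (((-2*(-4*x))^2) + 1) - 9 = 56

Step 1. [(((-2*(-4*x))^2) + 1) - 9 = 56] -9 is outermost — add 9 both sides, so sub: ((-2*(-4*x))^2) + 1 = 65.
Step 2. [((-2*(-4*x))^2) + 1 = 65] subtract 1: x sits inside (… + 1). So sub: (-2*(-4*x))^2 = 64.
Step 3. [(-2*(-4*x))^2 = 64] √ both sides: 64 ≥ 0 gives two branches ⇒ sqrt: -2*(-4*x) = 8 or -8.
Step 4. [-2*(-4*x) = 8 or -8] divide by the outer -2. So div: -4*x = -4 or 4.
Step 5. [-4*x = -4 or 4] divide by the outer -4. So div: x = 1 or -1.

Answer: x ∈ {-1, 1}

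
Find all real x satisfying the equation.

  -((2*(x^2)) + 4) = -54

Step 1. [-((2*(x^2)) + 4) = -54] LHS negated; negate both sides ⇒ neg: (2*(x^2)) + 4 = 54.
Step 2. [(2*(x^2)) + 4 = 54] 2 | LHS and 2 | 54: pull 2 out ⇒ factor: (x^2) + 2 = 27.
Step 3. [(x^2) + 2 = 27] the outer +2 inverts by subtracting 2 ⇒ sub: x^2 = 25.
Step 4. [x^2 = 25] √ both sides: 25 ≥ 0 gives two branches, so sqrt: x = 5 or -5.

Answer: x ∈ {-5, 5}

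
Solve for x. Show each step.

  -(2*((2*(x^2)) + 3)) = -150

Step 1. [-(2*((2*(x^2)) + 3)) = -150] LHS negated; negate both sides. So neg: 2*((2*(x^2)) + 3) = 150.
Step 2. [2*((2*(x^2)) + 3) = 150] 2·(inner) — divide through by 2. So div: (2*(x^2)) + 3 = 75.
Step 3. [(2*(x^2)) + 3 = 75] subtract 3: x sits inside (… + 3) ⇒ sub: 2*(x^2) = 72.
Step 4. [2*(x^2) = 72] 2·(inner) — divide through by 2, so div: x^2 = 36.
Step 5. [x^2 = 36] 36 ≥ 0, LHS is (·)² — take ±√. So sqrt: x = 6 or -6.

Answer: x ∈ {-6, 6}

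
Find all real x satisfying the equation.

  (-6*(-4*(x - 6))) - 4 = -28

Step 1. [(-6*(-4*(x - 6))) - 4 = -28] add 4: x sits inside (… - 4). So sub: -6*(-4*(x - 6)) = -24.
Step 2. [-6*(-4*(x - 6)) = -24] -6 out front; divide by -6 ⇒ div: -4*(x - 6) = 4.
Step 3. [-4*(x - 6) = 4] leading coefficient -4: divide by -4, so div: x - 6 = -1.
Step 4. [x - 6 = -1] -6 is outermost — add 6 both sides. So sub: x = 5.

Answer: x ∈ {5}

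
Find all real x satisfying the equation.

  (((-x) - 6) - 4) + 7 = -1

Step 1. [(((-x) - 6) - 4) + 7 = -1] subtract 7: x sits inside (… + 7), so sub: ((-x) - 6) - 4 = -8.
Step 2. [((-x) - 6) - 4 = -8] the outer -4 inverts by adding 4 ⇒ sub: (-x) - 6 = -4.
Step 3. [(-x) - 6 = -4] peel the -6: add 6 from each side. So sub: -x = 2.
Step 4. [-x = 2] LHS negated; negate both sides, so neg: x = -2.

Answer: x ∈ {-2}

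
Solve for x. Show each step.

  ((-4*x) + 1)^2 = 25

Step 1. [((-4*x) + 1)^2 = 25] √ both sides: 25 ≥ 0 gives two branches, so sqrt: (-4*x) + 1 = 5 or -5.
Step 2. [(-4*x) + 1 = 5 or -5] subtract 1: x sits inside (… + 1) ⇒ sub: -4*x = 4 or -6.
Step 3. [-4*x = 4 or -6] divide by the outer -4. So div: x = -1 or 3/2.

Answer: x ∈ {-1, 3/2}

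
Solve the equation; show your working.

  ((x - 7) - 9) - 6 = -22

Step 1. [((x - 7) - 9) - 6 = -22] -6 is outermost — add 6 both sides. So sub: (x - 7) - 9 = -16.
Step 2. [(x - 7) - 9 = -16] add 9: x sits inside (… - 9). So sub: x - 7 = -7.
Step 3. [x - 7 = -7] add 7: x sits inside (… - 7). So sub: x = 0.

Answer: x ∈ {0}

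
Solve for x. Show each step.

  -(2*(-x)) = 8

Step 1. [-(2*(-x)) = 8] flip signs both sides, so neg: 2*(-x) = -8.
Step 2. [2*(-x) = -8] leading coefficient 2: divide by 2 ⇒ div: -x = -4.
Step 3. [-x = -4] flip signs both sides ⇒ neg: x = 4.

Answer: x ∈ {4}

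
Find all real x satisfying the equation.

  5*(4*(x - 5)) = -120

Step 1. [5*(4*(x - 5)) = -120] leading coefficient 5: divide by 5. So div: 4*(x - 5) = -24.
Step 2. [4*(x - 5) = -24] 4·(inner) — divide through by 4, so div: x - 5 = -6.
Step 3. [x - 5 = -6] the outer -5 inverts by adding 5. So sub: x = -1.

Answer: x ∈ {-1}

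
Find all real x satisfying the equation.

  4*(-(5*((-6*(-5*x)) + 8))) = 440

Step 1. [4*(-(5*((-6*(-5*x)) + 8))) = 440] divide by the outer 4, so div: -(5*((-6*(-5*x)) + 8)) = 110.
Step 2. [-(5*((-6*(-5*x)) + 8)) = 110] LHS negated; negate both sides. So neg: 5*((-6*(-5*x)) + 8) = -110.
Step 3. [5*((-6*(-5*x)) + 8) = -110] 5·(inner) — divide through by 5, so div: (-6*(-5*x)) + 8 = -22.
Step 4. [(-6*(-5*x)) + 8 = -22] 8 comes off first (subtract 8). So sub: -6*(-5*x) = -30.
Step 5. [-6*(-5*x) = -30] -6·(inner) — divide through by -6, so div: -5*x = 5.
Step 6. [-5*x = 5] -5·(inner) — divide through by -5, so div: x = -1.

Answer: x ∈ {-1}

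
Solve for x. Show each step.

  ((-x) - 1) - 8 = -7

Step 1. [((-x) - 1) - 8 = -7] peel the -8: add 8 from each side, so sub: (-x) - 1 = 1.
Step 2. [(-x) - 1 = 1] add 1: x sits inside (… - 1) ⇒ sub: -x = 2.
Step 3. [-x = 2] LHS negated; negate both sides ⇒ neg: x = -2.

Answer: x ∈ {-2}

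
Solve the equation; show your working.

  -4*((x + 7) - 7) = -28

Step 1. [-4*((x + 7) - 7) = -28] -4·(inner) — divide through by -4. So div: (x + 7) - 7 = 7.
Step 2. [(x + 7) - 7 = 7] 7 comes off first (add 7), so sub: x + 7 = 14.
Step 3. [x + 7 = 14] +7 is outermost — subtract 7 both sides ⇒ sub: x = 7.

Answer: x ∈ {7}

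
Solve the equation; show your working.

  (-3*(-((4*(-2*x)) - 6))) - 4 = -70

Step 1. [(-3*(-((4*(-2*x)) - 6))) - 4 = -70] 4 comes off first (add 4) ⇒ sub: -3*(-((4*(-2*x)) - 6)) = -66.
Step 2. [-3*(-((4*(-2*x)) - 6)) = -66] LHS = -3·(…); ÷-3 both sides ⇒ div: -((4*(-2*x)) - 6) = 22.
Step 3. [-((4*(-2*x)) - 6) = 22] leading − — multiply by −1 ⇒ neg: (4*(-2*x)) - 6 = -22.
Step 4. [(4*(-2*x)) - 6 = -22] 6 comes off first (add 6) ⇒ sub: 4*(-2*x) = -16.
Step 5. [4*(-2*x) = -16] LHS = 4·(…); ÷4 both sides ⇒ div: -2*x = -4.
Step 6. [-2*x = -4] leading coefficient -2: divide by -2, so div: x = 2.

Answer: x ∈ {2}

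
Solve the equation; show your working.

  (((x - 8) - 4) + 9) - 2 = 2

Step 1. [(((x - 8) - 4) + 9) - 2 = 2] add 2: x sits inside (… - 2). So sub: ((x - 8) - 4) + 9 = 4.
Step 2. [((x - 8) - 4) + 9 = 4] +9 is outermost — subtract 9 both sides, so sub: (x - 8) - 4 = -5.
Step 3. [(x - 8) - 4 = -5] add 4: x sits inside (… - 4). So sub: x - 8 = -1.
Step 4. [x - 8 = -1] peel the -8: add 8 from each side, so sub: x = 7.

Answer: x ∈ {7}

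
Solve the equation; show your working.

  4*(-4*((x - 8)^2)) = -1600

Step 1. [4*(-4*((x - 8)^2)) = -1600] LHS = 4·(…); ÷4 both sides, so div: -4*((x - 8)^2) = -400.
Step 2. [-4*((x - 8)^2) = -400] divide by the outer -4. So div: (x - 8)^2 = 100.
Step 3. [(x - 8)^2 = 100] 100 ≥ 0, LHS is (·)² — take ±√ ⇒ sqrt: x - 8 = 10 or -10.
Step 4. [x - 8 = 10 or -10] 8 comes off first (add 8), so sub: x = 18 or -2.

Answer: x ∈ {-2, 18}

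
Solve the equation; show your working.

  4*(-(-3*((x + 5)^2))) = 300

Step 1. [4*(-(-3*((x + 5)^2))) = 300] 4 out front; divide by 4, so div: -(-3*((x + 5)^2)) = 75.
Step 2. [-(-3*((x + 5)^2)) = 75] flip signs both sides. So neg: -3*((x + 5)^2) = -75.
Step 3. [-3*((x + 5)^2) = -75] LHS = -3·(…); ÷-3 both sides ⇒ div: (x + 5)^2 = 25.
Step 4. [(x + 5)^2 = 25] √ both sides: 25 ≥ 0 gives two branches. So sqrt: x + 5 = 5 or -5.
Step 5. [x + 5 = 5 or -5] peel the +5: subtract 5 from each side, so sub: x = 0 or -10.

Answer: x ∈ {-10, 0}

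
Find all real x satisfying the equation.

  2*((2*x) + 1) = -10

Step 1. [2*((2*x) + 1) = -10] LHS = 2·(…); ÷2 both sides. So div: (2*x) + 1 = -5.
Step 2. [(2*x) + 1 = -5] 1 comes off first (subtract 1) ⇒ sub: 2*x = -6.
Step 3. [2*x = -6] LHS = 2·(…); ÷2 both sides. So div: x = -3.

Answer: x ∈ {-3}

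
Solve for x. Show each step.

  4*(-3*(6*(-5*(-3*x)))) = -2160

Step 1. [4*(-3*(6*(-5*(-3*x)))) = -2160] divide by the outer 4, so div: -3*(6*(-5*(-3*x))) = -540.
Step 2. [-3*(6*(-5*(-3*x))) = -540] -3·(inner) — divide through by -3 ⇒ div: 6*(-5*(-3*x)) = 180.
Step 3. [6*(-5*(-3*x)) = 180] LHS = 6·(…); ÷6 both sides ⇒ div: -5*(-3*x) = 30.
Step 4. [-5*(-3*x) = 30] divide by the outer -5 ⇒ div: -3*x = -6.
Step 5. [-3*x = -6] -3·(inner) — divide through by -3. So div: x = 2.

Answer: x ∈ {2}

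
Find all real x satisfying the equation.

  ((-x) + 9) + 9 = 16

Step 1. [((-x) + 9) + 9 = 16] 9 comes off first (subtract 9). So sub: (-x) + 9 = 7.
Step 2. [(-x) + 9 = 7] 9 comes off first (subtract 9). So sub: -x = -2.
Step 3. [-x = -2] flip signs both sides ⇒ neg: x = 2.

Answer: x ∈ {2}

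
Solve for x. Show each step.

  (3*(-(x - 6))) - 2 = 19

Step 1. [(3*(-(x - 6))) - 2 = 19] peel the -2: add 2 from each side, so sub: 3*(-(x - 6)) = 21.
Step 2. [3*(-(x - 6)) = 21] 3·(inner) — divide through by 3. So div: -(x - 6) = 7.
Step 3. [-(x - 6) = 7] flip signs both sides. So neg: x - 6 = -7.
Step 4. [x - 6 = -7] peel the -6: add 6 from each side ⇒ sub: x = -1.

Answer: x ∈ {-1}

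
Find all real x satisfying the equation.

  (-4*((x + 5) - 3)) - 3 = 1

Step 1. [(-4*((x + 5) - 3)) - 3 = 1] the outer -3 inverts by adding 3 ⇒ sub: -4*((x + 5) - 3) = 4.
Step 2. [-4*((x + 5) - 3) = 4] leading coefficient -4: divide by -4, so div: (x + 5) - 3 = -1.
Step 3. [(x + 5) - 3 = -1] -3 is outermost — add 3 both sides ⇒ sub: x + 5 = 2.
Step 4. [x + 5 = 2] subtract 5: x sits inside (… + 5) ⇒ sub: x = -3.

Answer: x ∈ {-3}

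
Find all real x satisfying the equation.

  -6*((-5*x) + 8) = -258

Step 1. [-6*((-5*x) + 8) = -258] -6 out front; divide by -6, so div: (-5*x) + 8 = 43.
Step 2. [(-5*x) + 8 = 43] 8 comes off first (subtract 8). So sub: -5*x = 35.
Step 3. [-5*x = 35] -5 out front; divide by -5 ⇒ div: x = -7.

Answer: x ∈ {-7}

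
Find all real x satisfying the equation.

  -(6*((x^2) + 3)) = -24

Step 1. [-(6*((x^2) + 3)) = -24] leading − — multiply by −1, so neg: 6*((x^2) + 3) = 24.
Step 2. [6*((x^2) + 3) = 24] 6 out front; divide by 6 ⇒ div: (x^2) + 3 = 4.
Step 3. [(x^2) + 3 = 4] the outer +3 inverts by subtracting 3. So sub: x^2 = 1.
Step 4. [x^2 = 1] √ both sides: 1 ≥ 0 gives two branches. So sqrt: x = 1 or -1.

Answer: x ∈ {-1, 1}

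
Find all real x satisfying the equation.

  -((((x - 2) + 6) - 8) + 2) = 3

Step 1. [-((((x - 2) + 6) - 8) + 2) = 3] LHS negated; negate both sides, so neg: (((x - 2) + 6) - 8) + 2 = -3.
Step 2. [(((x - 2) + 6) - 8) + 2 = -3] subtract 2: x sits inside (… + 2) ⇒ sub: ((x - 2) + 6) - 8 = -5.
Step 3. [((x - 2) + 6) - 8 = -5] 8 comes off first (add 8) ⇒ sub: (x - 2) + 6 = 3.
Step 4. [(x - 2) + 6 = 3] the outer +6 inverts by subtracting 6 ⇒ sub: x - 2 = -3.
Step 5. [x - 2 = -3] the outer -2 inverts by adding 2. So sub: x = -1.

Answer: x ∈ {-1}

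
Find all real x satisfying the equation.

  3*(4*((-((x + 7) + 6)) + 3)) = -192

Step 1. [3*(4*((-((x + 7) + 6)) + 3)) = -192] divide by the outer 3, so div: 4*((-((x + 7) + 6)) + 3) = -64.
Step 2. [4*((-((x + 7) + 6)) + 3) = -64] 4·(inner) — divide through by 4 ⇒ div: (-((x + 7) + 6)) + 3 = -16.
Step 3. [(-((x + 7) + 6)) + 3 = -16] 3 comes off first (subtract 3), so sub: -((x + 7) + 6) = -19.
Step 4. [-((x + 7) + 6) = -19] flip signs both sides. So neg: (x + 7) + 6 = 19.
Step 5. [(x + 7) + 6 = 19] subtract 6: x sits inside (… + 6) ⇒ sub: x + 7 = 13.
Step 6. [x + 7 = 13] 7 comes off first (subtract 7), so sub: x = 6.

Answer: x ∈ {6}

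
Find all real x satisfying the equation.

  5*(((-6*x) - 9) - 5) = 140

Step 1. [5*(((-6*x) - 9) - 5) = 140] 5 out front; divide by 5. So div: ((-6*x) - 9) - 5 = 28.
Step 2. [((-6*x) - 9) - 5 = 28] 5 comes off first (add 5). So sub: (-6*x) - 9 = 33.
Step 3. [(-6*x) - 9 = 33] 9 comes off first (add 9) ⇒ sub: -6*x = 42.
Step 4. [-6*x = 42] -6 out front; divide by -6 ⇒ div: x = -7.

Answer: x ∈ {-7}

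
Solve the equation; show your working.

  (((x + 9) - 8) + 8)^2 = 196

Step 1. [(((x + 9) - 8) + 8)^2 = 196] √ both sides: 196 ≥ 0 gives two branches, so sqrt: ((x + 9) - 8) + 8 = 14 or -14.
Step 2. [((x + 9) - 8) + 8 = 14 or -14] +8 is outermost — subtract 8 both sides ⇒ sub: (x + 9) - 8 = 6 or -22.
Step 3. [(x + 9) - 8 = 6 or -22] -8 is outermost — add 8 both sides ⇒ sub: x + 9 = 14 or -14.
Step 4. [x + 9 = 14 or -14] 9 comes off first (subtract 9), so sub: x = 5 or -23.

Answer: x ∈ {-23, 5}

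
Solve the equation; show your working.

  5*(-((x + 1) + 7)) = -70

Step 1. [5*(-((x + 1) + 7)) = -70] divide by the outer 5, so div: -((x + 1) + 7) = -14.
Step 2. [-((x + 1) + 7) = -14] LHS negated; negate both sides ⇒ neg: (x + 1) + 7 = 14.
Step 3. [(x + 1) + 7 = 14] the outer +7 inverts by subtracting 7 ⇒ sub: x + 1 = 7.
Step 4. [x + 1 = 7] +1 is outermost — subtract 1 both sides, so sub: x = 6.

Answer: x ∈ {6}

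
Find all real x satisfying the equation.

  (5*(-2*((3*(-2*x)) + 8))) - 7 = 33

Step 1. [(5*(-2*((3*(-2*x)) + 8))) - 7 = 33] the outer -7 inverts by adding 7, so sub: 5*(-2*((3*(-2*x)) + 8)) = 40.
Step 2. [5*(-2*((3*(-2*x)) + 8)) = 40] divide by the outer 5 ⇒ div: -2*((3*(-2*x)) + 8) = 8.
Step 3. [-2*((3*(-2*x)) + 8) = 8] -2 out front; divide by -2. So div: (3*(-2*x)) + 8 = -4.
Step 4. [(3*(-2*x)) + 8 = -4] peel the +8: subtract 8 from each side ⇒ sub: 3*(-2*x) = -12.
Step 5. [3*(-2*x) = -12] LHS = 3·(…); ÷3 both sides ⇒ div: -2*x = -4.
Step 6. [-2*x = -4] leading coefficient -2: divide by -2. So div: x = 2.

Answer: x ∈ {2}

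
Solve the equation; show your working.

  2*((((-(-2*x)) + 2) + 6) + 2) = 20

Step 1. [2*((((-(-2*x)) + 2) + 6) + 2) = 20] divide by the outer 2. So div: (((-(-2*x)) + 2) + 6) + 2 = 10.
Step 2. [(((-(-2*x)) + 2) + 6) + 2 = 10] peel the +2: subtract 2 from each side ⇒ sub: ((-(-2*x)) + 2) + 6 = 8.
Step 3. [((-(-2*x)) + 2) + 6 = 8] the outer +6 inverts by subtracting 6, so sub: (-(-2*x)) + 2 = 2.
Step 4. [(-(-2*x)) + 2 = 2] +2 is outermost — subtract 2 both sides. So sub: -(-2*x) = 0.
Step 5. [-(-2*x) = 0] flip signs both sides ⇒ neg: -2*x = 0.
Step 6. [-2*x = 0] -2 out front; divide by -2, so div: x = 0.

Answer: x ∈ {0}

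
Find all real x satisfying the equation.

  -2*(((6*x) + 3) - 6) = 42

Step 1. [-2*(((6*x) + 3) - 6) = 42] leading coefficient -2: divide by -2. So div: ((6*x) + 3) - 6 = -21.
Step 2. [((6*x) + 3) - 6 = -21] the outer -6 inverts by adding 6, so sub: (6*x) + 3 = -15.
Step 3. [(6*x) + 3 = -15] the outer +3 inverts by subtracting 3. So sub: 6*x = -18.
Step 4. [6*x = -18] LHS = 6·(…); ÷6 both sides ⇒ div: x = -3.

Answer: x ∈ {-3}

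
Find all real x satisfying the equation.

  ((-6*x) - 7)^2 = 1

Step 1. [((-6*x) - 7)^2 = 1] LHS squared, RHS 1 ≥ 0: apply √ (±), so sqrt: (-6*x) - 7 = 1 or -1.
Step 2. [(-6*x) - 7 = 1 or -1] add 7: x sits inside (… - 7), so sub: -6*x = 8 or 6.
Step 3. [-6*x = 8 or 6] -6·(inner) — divide through by -6. So div: x = -4/3 or -1.

Answer: x ∈ {-4/3, -1}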